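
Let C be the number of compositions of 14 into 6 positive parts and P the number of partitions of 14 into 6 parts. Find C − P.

1267

Compositions: C(13,5) = 1287.
Unordered (partitions into 6 parts): 20.
Difference: 1287 − 20 = 1267.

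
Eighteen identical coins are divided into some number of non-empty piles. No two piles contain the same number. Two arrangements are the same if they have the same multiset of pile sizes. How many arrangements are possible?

46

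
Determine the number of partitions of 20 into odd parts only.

64

There are too many to list fully; the first 12 (by largest part) are:
1,19
3,17
1,1,1,17
5,15
1,1,3,15
1,1,1,1,1,15
7,13
1,1,5,13
1,3,3,13
1,1,1,1,3,13
1,1,1,1,1,1,1,13
9,11
…and 52 more, for 64 total.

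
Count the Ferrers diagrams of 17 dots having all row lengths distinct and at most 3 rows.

25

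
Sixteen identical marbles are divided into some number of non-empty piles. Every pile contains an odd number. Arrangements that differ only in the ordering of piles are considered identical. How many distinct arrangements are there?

There are too many to list fully; the first 12 (by largest part) are:
15+1
13+3
13+1+1+1
11+5
11+3+1+1
11+1+1+1+1+1
9+7
9+5+1+1
9+3+3+1
9+3+1+1+1+1
9+1+1+1+1+1+1+1
7+7+1+1
…and 20 more, for 32 total.

32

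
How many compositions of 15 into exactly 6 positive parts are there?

By stars and bars with positive parts, the count is C(14,5) = 2002.

2002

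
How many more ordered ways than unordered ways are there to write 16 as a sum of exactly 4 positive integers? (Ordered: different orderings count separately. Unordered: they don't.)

Compositions: C(15,3) = 455.
Partitions of 16 into exactly 4 parts: 34.
Difference: 455 − 34 = 421.

421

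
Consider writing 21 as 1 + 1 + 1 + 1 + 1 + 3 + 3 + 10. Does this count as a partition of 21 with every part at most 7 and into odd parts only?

No

The parts sum to 21, and the condition 'no summand exceeds 7' is violated.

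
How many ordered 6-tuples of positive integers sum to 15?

2002

Place 5 bars in the 14 internal gaps of a row of 15 dots: C(14,5) = 2002.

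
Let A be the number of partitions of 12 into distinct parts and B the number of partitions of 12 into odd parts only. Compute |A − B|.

0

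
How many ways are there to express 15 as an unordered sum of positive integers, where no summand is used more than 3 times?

105

There are 105 such partitions.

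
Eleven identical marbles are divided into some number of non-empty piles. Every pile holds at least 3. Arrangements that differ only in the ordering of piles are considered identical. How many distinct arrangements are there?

The partitions of 11 that satisfy the conditions:
11
8,3
7,4
6,5
5,3,3
4,4,3

6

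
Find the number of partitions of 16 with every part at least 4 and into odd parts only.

The partitions of 16 that satisfy the conditions:
11 + 5
9 + 7

2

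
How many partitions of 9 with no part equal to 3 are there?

19

They are:
9
8, 1
7, 2
7, 1, 1
6, 2, 1
6, 1, 1, 1
5, 4
5, 2, 2
5, 2, 1, 1
5, 1, 1, 1, 1
4, 4, 1
4, 2, 2, 1
4, 2, 1, 1, 1
4, 1, 1, 1, 1, 1
2, 2, 2, 2, 1
2, 2, 2, 1, 1, 1
2, 2, 1, 1, 1, 1, 1
2, 1, 1, 1, 1, 1, 1, 1
1, 1, 1, 1, 1, 1, 1, 1, 1
Counting gives 19.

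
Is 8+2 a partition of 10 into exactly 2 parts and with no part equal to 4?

The parts sum to 10, and the condition 'there are exactly 2 summands' holds; the condition 'no summand equals 4' holds.

Yes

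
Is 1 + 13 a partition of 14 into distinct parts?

Yes

The parts sum to 14, and the condition 'all summands are distinct' holds.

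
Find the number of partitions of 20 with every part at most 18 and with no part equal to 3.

328

Systematic enumeration (by largest part, then next-largest, …) yields 328.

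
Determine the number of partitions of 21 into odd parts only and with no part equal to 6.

76

Systematic enumeration (by largest part, then next-largest, …) yields 76.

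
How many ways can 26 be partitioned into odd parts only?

Enumerating by decreasing first part gives 165 partitions in all.

165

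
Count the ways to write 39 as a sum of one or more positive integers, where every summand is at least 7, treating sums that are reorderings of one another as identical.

83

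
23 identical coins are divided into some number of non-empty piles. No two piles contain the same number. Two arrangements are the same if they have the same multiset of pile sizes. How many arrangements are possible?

104

Enumerating by decreasing first part gives 104 partitions in all.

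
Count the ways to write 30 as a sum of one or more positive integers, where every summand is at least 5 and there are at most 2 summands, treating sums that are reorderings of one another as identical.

12

Enumerating:
30
5, 25
6, 24
7, 23
8, 22
9, 21
10, 20
11, 19
12, 18
13, 17
14, 16
15, 15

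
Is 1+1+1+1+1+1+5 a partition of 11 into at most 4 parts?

No

The parts sum to 11, and the condition 'there are at most 4 summands' is violated.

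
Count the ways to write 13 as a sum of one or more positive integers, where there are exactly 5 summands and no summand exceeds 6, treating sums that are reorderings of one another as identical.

The partitions of 13 that satisfy the conditions:
6, 4, 1, 1, 1
6, 3, 2, 1, 1
6, 2, 2, 2, 1
5, 5, 1, 1, 1
5, 4, 2, 1, 1
5, 3, 3, 1, 1
5, 3, 2, 2, 1
5, 2, 2, 2, 2
4, 4, 3, 1, 1
4, 4, 2, 2, 1
4, 3, 3, 2, 1
4, 3, 2, 2, 2
3, 3, 3, 3, 1
3, 3, 3, 2, 2

14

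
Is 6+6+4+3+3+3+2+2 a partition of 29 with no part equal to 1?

Yes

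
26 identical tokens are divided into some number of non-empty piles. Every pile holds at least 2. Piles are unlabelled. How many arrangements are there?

478

Counting exhaustively, 478 partitions satisfy the conditions.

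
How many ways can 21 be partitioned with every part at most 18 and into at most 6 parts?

327

Direct enumeration gives 327 partitions.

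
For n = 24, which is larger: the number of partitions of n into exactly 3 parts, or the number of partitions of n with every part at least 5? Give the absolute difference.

22

Partitions of 24 into exactly 3 parts: 48.
Partitions of 24 with every part at least 5: 26.
|48 − 26| = 22.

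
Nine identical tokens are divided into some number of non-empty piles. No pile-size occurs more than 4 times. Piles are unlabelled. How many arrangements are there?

They are:
9
8+1
7+2
7+1+1
6+3
6+2+1
6+1+1+1
5+4
5+3+1
5+2+2
5+2+1+1
5+1+1+1+1
4+4+1
4+3+2
4+3+1+1
4+2+2+1
4+2+1+1+1
3+3+3
3+3+2+1
3+3+1+1+1
3+2+2+2
3+2+2+1+1
3+2+1+1+1+1
2+2+2+2+1
2+2+2+1+1+1
That's 25 in total.

25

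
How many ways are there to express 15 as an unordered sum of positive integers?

A full systematic count gives 176.

176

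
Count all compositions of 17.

65536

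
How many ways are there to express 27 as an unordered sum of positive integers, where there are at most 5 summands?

480

Direct enumeration gives 480 partitions.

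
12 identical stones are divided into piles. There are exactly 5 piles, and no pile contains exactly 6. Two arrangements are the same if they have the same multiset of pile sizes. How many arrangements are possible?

11

Listing the qualifying partitions of 12:
8 + 1 + 1 + 1 + 1
7 + 2 + 1 + 1 + 1
5 + 4 + 1 + 1 + 1
5 + 3 + 2 + 1 + 1
5 + 2 + 2 + 2 + 1
4 + 4 + 2 + 1 + 1
4 + 3 + 3 + 1 + 1
4 + 3 + 2 + 2 + 1
4 + 2 + 2 + 2 + 2
3 + 3 + 3 + 2 + 1
3 + 3 + 2 + 2 + 2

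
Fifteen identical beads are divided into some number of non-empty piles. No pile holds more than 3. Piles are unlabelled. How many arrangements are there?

A partial list (first 12 by largest part):
3 + 3 + 3 + 3 + 3
3 + 3 + 3 + 3 + 2 + 1
3 + 3 + 3 + 3 + 1 + 1 + 1
3 + 3 + 3 + 2 + 2 + 2
3 + 3 + 3 + 2 + 2 + 1 + 1
3 + 3 + 3 + 2 + 1 + 1 + 1 + 1
3 + 3 + 3 + 1 + 1 + 1 + 1 + 1 + 1
3 + 3 + 2 + 2 + 2 + 2 + 1
3 + 3 + 2 + 2 + 2 + 1 + 1 + 1
3 + 3 + 2 + 2 + 1 + 1 + 1 + 1 + 1
3 + 3 + 2 + 1 + 1 + 1 + 1 + 1 + 1 + 1
3 + 3 + 1 + 1 + 1 + 1 + 1 + 1 + 1 + 1 + 1
…and 15 more, for 27 total.

27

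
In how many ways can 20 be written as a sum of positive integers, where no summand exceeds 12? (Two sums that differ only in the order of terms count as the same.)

582

There are 582 such partitions.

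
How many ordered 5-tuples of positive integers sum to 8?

A composition of 8 into 5 positive parts is chosen by placing 4 dividers among the 7 gaps between 8 units: C(7,4) = 35.

35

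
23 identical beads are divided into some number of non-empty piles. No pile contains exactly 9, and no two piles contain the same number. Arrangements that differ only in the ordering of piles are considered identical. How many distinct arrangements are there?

85

A full systematic count gives 85.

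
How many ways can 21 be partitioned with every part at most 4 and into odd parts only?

Enumerating:
3, 3, 3, 3, 3, 3, 3
1, 1, 1, 3, 3, 3, 3, 3, 3
1, 1, 1, 1, 1, 1, 3, 3, 3, 3, 3
1, 1, 1, 1, 1, 1, 1, 1, 1, 3, 3, 3, 3
1, 1, 1, 1, 1, 1, 1, 1, 1, 1, 1, 1, 3, 3, 3
1, 1, 1, 1, 1, 1, 1, 1, 1, 1, 1, 1, 1, 1, 1, 3, 3
1, 1, 1, 1, 1, 1, 1, 1, 1, 1, 1, 1, 1, 1, 1, 1, 1, 1, 3
1, 1, 1, 1, 1, 1, 1, 1, 1, 1, 1, 1, 1, 1, 1, 1, 1, 1, 1, 1, 1
Counting gives 8.

8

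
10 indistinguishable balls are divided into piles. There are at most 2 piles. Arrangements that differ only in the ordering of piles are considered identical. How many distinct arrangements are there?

6

They are:
10
1 + 9
2 + 8
3 + 7
4 + 6
5 + 5
That's 6 in total.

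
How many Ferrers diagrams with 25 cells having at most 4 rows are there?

185

Enumerating by decreasing first part gives 185 partitions in all.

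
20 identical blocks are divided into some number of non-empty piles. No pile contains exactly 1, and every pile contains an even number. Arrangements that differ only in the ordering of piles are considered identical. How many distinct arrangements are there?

A partial list (first 12 by largest part):
20
18 + 2
16 + 4
16 + 2 + 2
14 + 6
14 + 4 + 2
14 + 2 + 2 + 2
12 + 8
12 + 6 + 2
12 + 4 + 4
12 + 4 + 2 + 2
12 + 2 + 2 + 2 + 2
…and 30 more, for 42 total.

42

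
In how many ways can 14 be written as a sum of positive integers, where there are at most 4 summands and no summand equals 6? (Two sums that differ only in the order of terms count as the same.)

There are too many to list fully; the first 12 (by largest part) are:
14
13+1
12+2
12+1+1
11+3
11+2+1
11+1+1+1
10+4
10+3+1
10+2+2
10+2+1+1
9+5
…and 25 more, for 37 total.

37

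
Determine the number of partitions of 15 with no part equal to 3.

99

Counting exhaustively, 99 partitions satisfy the conditions.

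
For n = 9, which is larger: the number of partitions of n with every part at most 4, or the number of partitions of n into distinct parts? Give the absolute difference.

10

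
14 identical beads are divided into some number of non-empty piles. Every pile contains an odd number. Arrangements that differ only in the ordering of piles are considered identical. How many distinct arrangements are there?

22

The partitions of 14 that satisfy the conditions:
13, 1
11, 3
11, 1, 1, 1
9, 5
9, 3, 1, 1
9, 1, 1, 1, 1, 1
7, 7
7, 5, 1, 1
7, 3, 3, 1
7, 3, 1, 1, 1, 1
7, 1, 1, 1, 1, 1, 1, 1
5, 5, 3, 1
5, 5, 1, 1, 1, 1
5, 3, 3, 3
5, 3, 3, 1, 1, 1
5, 3, 1, 1, 1, 1, 1, 1
5, 1, 1, 1, 1, 1, 1, 1, 1, 1
3, 3, 3, 3, 1, 1
3, 3, 3, 1, 1, 1, 1, 1
3, 3, 1, 1, 1, 1, 1, 1, 1, 1
3, 1, 1, 1, 1, 1, 1, 1, 1, 1, 1, 1
1, 1, 1, 1, 1, 1, 1, 1, 1, 1, 1, 1, 1, 1
That's 22 in total.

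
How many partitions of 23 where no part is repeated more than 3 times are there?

Systematic enumeration (by largest part, then next-largest, …) yields 592.

592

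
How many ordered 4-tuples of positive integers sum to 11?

A composition of 11 into 4 positive parts is chosen by placing 3 dividers among the 10 gaps between 11 units: C(10,3) = 120.

120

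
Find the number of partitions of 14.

135

Enumerating by decreasing first part gives 135 partitions in all.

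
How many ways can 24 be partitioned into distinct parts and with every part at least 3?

There are too many to list fully; the first 12 (by largest part) are:
24
3, 21
4, 20
5, 19
6, 18
7, 17
3, 4, 17
8, 16
3, 5, 16
9, 15
3, 6, 15
4, 5, 15
…and 26 more, for 38 total.

38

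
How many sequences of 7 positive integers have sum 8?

A composition of 8 into 7 positive parts is chosen by placing 6 dividers among the 7 gaps between 8 units: C(7,6) = 7.

7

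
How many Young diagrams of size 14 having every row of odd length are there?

The partitions of 14 that satisfy the conditions:
13, 1
11, 3
11, 1, 1, 1
9, 5
9, 3, 1, 1
9, 1, 1, 1, 1, 1
7, 7
7, 5, 1, 1
7, 3, 3, 1
7, 3, 1, 1, 1, 1
7, 1, 1, 1, 1, 1, 1, 1
5, 5, 3, 1
5, 5, 1, 1, 1, 1
5, 3, 3, 3
5, 3, 3, 1, 1, 1
5, 3, 1, 1, 1, 1, 1, 1
5, 1, 1, 1, 1, 1, 1, 1, 1, 1
3, 3, 3, 3, 1, 1
3, 3, 3, 1, 1, 1, 1, 1
3, 3, 1, 1, 1, 1, 1, 1, 1, 1
3, 1, 1, 1, 1, 1, 1, 1, 1, 1, 1, 1
1, 1, 1, 1, 1, 1, 1, 1, 1, 1, 1, 1, 1, 1
That's 22 in total.

22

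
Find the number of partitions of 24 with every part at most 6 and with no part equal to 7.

532

Enumerating by decreasing first part gives 532 partitions in all.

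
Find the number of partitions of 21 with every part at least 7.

They are:
21
14 + 7
13 + 8
12 + 9
11 + 10
7 + 7 + 7

6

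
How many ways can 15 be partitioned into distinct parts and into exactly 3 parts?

Enumerating:
12+2+1
11+3+1
10+4+1
10+3+2
9+5+1
9+4+2
8+6+1
8+5+2
8+4+3
7+6+2
7+5+3
6+5+4

12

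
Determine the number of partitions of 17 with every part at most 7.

There are 201 such partitions.

201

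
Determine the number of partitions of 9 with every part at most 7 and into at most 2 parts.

Listing the qualifying partitions of 9:
7 + 2
6 + 3
5 + 4

3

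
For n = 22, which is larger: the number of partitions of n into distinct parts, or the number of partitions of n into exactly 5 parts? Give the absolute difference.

Partitions of 22 into distinct parts: 89.
Partitions of 22 into exactly 5 parts: 119.
|89 − 119| = 30.

30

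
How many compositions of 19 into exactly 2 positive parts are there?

18

Place 1 bars in the 18 internal gaps of a row of 19 dots: C(18,1) = 18.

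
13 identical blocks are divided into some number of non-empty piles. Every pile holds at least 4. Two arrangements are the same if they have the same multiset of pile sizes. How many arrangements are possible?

5

They are:
13
4+9
5+8
6+7
4+4+5
Counting gives 5.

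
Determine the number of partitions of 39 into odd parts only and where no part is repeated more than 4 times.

There are 386 such partitions.

386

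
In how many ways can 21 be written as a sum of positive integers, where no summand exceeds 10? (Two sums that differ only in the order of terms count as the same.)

653

Counting exhaustively, 653 partitions satisfy the conditions.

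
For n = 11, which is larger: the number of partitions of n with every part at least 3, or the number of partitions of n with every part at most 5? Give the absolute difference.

31

Partitions of 11 with every part at least 3: 6.
Partitions of 11 with every part at most 5: 37.
|6 − 37| = 31.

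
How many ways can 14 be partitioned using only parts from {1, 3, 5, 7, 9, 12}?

They are:
1, 1, 12
5, 9
1, 1, 3, 9
1, 1, 1, 1, 1, 9
7, 7
1, 1, 5, 7
1, 3, 3, 7
1, 1, 1, 1, 3, 7
1, 1, 1, 1, 1, 1, 1, 7
1, 3, 5, 5
1, 1, 1, 1, 5, 5
3, 3, 3, 5
1, 1, 1, 3, 3, 5
1, 1, 1, 1, 1, 1, 3, 5
1, 1, 1, 1, 1, 1, 1, 1, 1, 5
1, 1, 3, 3, 3, 3
1, 1, 1, 1, 1, 3, 3, 3
1, 1, 1, 1, 1, 1, 1, 1, 3, 3
1, 1, 1, 1, 1, 1, 1, 1, 1, 1, 1, 3
1, 1, 1, 1, 1, 1, 1, 1, 1, 1, 1, 1, 1, 1
That's 20 in total.

20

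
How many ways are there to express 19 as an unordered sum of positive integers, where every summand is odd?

54

A partial list (first 12 by largest part):
19
17+1+1
15+3+1
15+1+1+1+1
13+5+1
13+3+3
13+3+1+1+1
13+1+1+1+1+1+1
11+7+1
11+5+3
11+5+1+1+1
11+3+3+1+1
…and 42 more, for 54 total.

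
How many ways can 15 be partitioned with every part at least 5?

5

Listing the qualifying partitions of 15:
15
10 + 5
9 + 6
8 + 7
5 + 5 + 5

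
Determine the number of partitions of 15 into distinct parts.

27

There are too many to list fully; the first 12 (by largest part) are:
15
1,14
2,13
3,12
1,2,12
4,11
1,3,11
5,10
1,4,10
2,3,10
6,9
1,5,9
…and 15 more, for 27 total.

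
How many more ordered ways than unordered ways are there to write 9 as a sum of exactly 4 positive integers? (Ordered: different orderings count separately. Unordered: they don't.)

50

Compositions: C(8,3) = 56.
Partitions of 9 into exactly 4 parts: 6.
Difference: 56 − 6 = 50.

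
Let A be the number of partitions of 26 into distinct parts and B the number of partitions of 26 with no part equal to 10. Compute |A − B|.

2040

Partitions of 26 into distinct parts: 165.
Partitions of 26 with no part equal to 10: 2205.
|165 − 2205| = 2040.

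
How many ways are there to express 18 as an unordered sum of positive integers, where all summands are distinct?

There are too many to list fully; the first 12 (by largest part) are:
18
17 + 1
16 + 2
15 + 3
15 + 2 + 1
14 + 4
14 + 3 + 1
13 + 5
13 + 4 + 1
13 + 3 + 2
12 + 6
12 + 5 + 1
…and 34 more, for 46 total.

46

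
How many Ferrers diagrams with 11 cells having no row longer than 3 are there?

The partitions of 11 that satisfy the conditions:
2, 3, 3, 3
1, 1, 3, 3, 3
1, 2, 2, 3, 3
1, 1, 1, 2, 3, 3
1, 1, 1, 1, 1, 3, 3
2, 2, 2, 2, 3
1, 1, 2, 2, 2, 3
1, 1, 1, 1, 2, 2, 3
1, 1, 1, 1, 1, 1, 2, 3
1, 1, 1, 1, 1, 1, 1, 1, 3
1, 2, 2, 2, 2, 2
1, 1, 1, 2, 2, 2, 2
1, 1, 1, 1, 1, 2, 2, 2
1, 1, 1, 1, 1, 1, 1, 2, 2
1, 1, 1, 1, 1, 1, 1, 1, 1, 2
1, 1, 1, 1, 1, 1, 1, 1, 1, 1, 1
Counting gives 16.

16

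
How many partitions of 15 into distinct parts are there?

There are too many to list fully; the first 12 (by largest part) are:
15
14,1
13,2
12,3
12,2,1
11,4
11,3,1
10,5
10,4,1
10,3,2
9,6
9,5,1
…and 15 more, for 27 total.

27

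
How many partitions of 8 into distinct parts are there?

6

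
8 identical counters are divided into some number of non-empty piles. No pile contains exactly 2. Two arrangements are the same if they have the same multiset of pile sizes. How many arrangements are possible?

Enumerating:
8
7+1
6+1+1
5+3
5+1+1+1
4+4
4+3+1
4+1+1+1+1
3+3+1+1
3+1+1+1+1+1
1+1+1+1+1+1+1+1
Counting gives 11.

11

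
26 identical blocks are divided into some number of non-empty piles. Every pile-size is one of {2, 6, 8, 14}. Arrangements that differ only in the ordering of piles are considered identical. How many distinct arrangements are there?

Listing the qualifying partitions of 26:
14, 8, 2, 2
14, 6, 6
14, 6, 2, 2, 2
14, 2, 2, 2, 2, 2, 2
8, 8, 8, 2
8, 8, 6, 2, 2
8, 8, 2, 2, 2, 2, 2
8, 6, 6, 6
8, 6, 6, 2, 2, 2
8, 6, 2, 2, 2, 2, 2, 2
8, 2, 2, 2, 2, 2, 2, 2, 2, 2
6, 6, 6, 6, 2
6, 6, 6, 2, 2, 2, 2
6, 6, 2, 2, 2, 2, 2, 2, 2
6, 2, 2, 2, 2, 2, 2, 2, 2, 2, 2
2, 2, 2, 2, 2, 2, 2, 2, 2, 2, 2, 2, 2
Counting gives 16.

16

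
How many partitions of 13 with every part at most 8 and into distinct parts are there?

11

The partitions of 13 that satisfy the conditions:
5+8
1+4+8
2+3+8
6+7
1+5+7
2+4+7
1+2+3+7
2+5+6
3+4+6
1+2+4+6
1+3+4+5
That's 11 in total.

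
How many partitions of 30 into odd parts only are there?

Counting exhaustively, 296 partitions satisfy the conditions.

296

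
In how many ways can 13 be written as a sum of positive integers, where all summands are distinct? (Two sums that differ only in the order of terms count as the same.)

Listing the qualifying partitions of 13:
13
12,1
11,2
10,3
10,2,1
9,4
9,3,1
8,5
8,4,1
8,3,2
7,6
7,5,1
7,4,2
7,3,2,1
6,5,2
6,4,3
6,4,2,1
5,4,3,1

18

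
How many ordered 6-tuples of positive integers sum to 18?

By stars and bars with positive parts, the count is C(17,5) = 6188.

6188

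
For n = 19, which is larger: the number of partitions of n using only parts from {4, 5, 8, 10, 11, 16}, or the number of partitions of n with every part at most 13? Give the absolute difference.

Partitions of 19 using only parts from {4, 5, 8, 10, 11, 16}: 4.
Partitions of 19 with every part at most 13: 471.
|4 − 471| = 467.

467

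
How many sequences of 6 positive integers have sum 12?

By stars and bars with positive parts, the count is C(11,5) = 462.

462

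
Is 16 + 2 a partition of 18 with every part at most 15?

The parts sum to 18, and the condition 'no summand exceeds 15' is violated.

No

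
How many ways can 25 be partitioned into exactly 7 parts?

Enumerating by decreasing first part gives 248 partitions in all.

248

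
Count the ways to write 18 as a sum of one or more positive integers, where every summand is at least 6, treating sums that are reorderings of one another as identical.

Enumerating:
18
12,6
11,7
10,8
9,9
6,6,6

6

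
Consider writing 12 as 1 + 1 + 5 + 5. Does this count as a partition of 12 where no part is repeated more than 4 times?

Yes

The parts sum to 12, and the condition 'no summand is used more than 4 times' holds.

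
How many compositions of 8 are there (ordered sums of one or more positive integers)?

128

There are 7 gaps and each independently is a cut or not, giving 2^7 = 128.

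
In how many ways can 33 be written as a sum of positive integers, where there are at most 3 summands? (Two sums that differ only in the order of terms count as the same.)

108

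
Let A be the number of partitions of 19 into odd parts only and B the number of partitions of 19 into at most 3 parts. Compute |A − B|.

14

Partitions of 19 into odd parts only: 54.
Partitions of 19 into at most 3 parts: 40.
|54 − 40| = 14.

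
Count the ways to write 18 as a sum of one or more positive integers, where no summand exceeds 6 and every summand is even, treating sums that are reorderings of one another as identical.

12

They are:
6,6,6
6,6,4,2
6,6,2,2,2
6,4,4,4
6,4,4,2,2
6,4,2,2,2,2
6,2,2,2,2,2,2
4,4,4,4,2
4,4,4,2,2,2
4,4,2,2,2,2,2
4,2,2,2,2,2,2,2
2,2,2,2,2,2,2,2,2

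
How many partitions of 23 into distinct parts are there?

104

A full systematic count gives 104.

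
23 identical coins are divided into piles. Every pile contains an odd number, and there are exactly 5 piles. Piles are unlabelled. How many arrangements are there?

23

The partitions of 23 that satisfy the conditions:
1,1,1,1,19
1,1,1,3,17
1,1,1,5,15
1,1,3,3,15
1,1,1,7,13
1,1,3,5,13
1,3,3,3,13
1,1,1,9,11
1,1,3,7,11
1,1,5,5,11
1,3,3,5,11
3,3,3,3,11
1,1,3,9,9
1,1,5,7,9
1,3,3,7,9
1,3,5,5,9
3,3,3,5,9
1,1,7,7,7
1,3,5,7,7
3,3,3,7,7
1,5,5,5,7
3,3,5,5,7
3,5,5,5,5
Counting gives 23.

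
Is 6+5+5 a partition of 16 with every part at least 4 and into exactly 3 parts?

Yes

The parts sum to 16, and the condition 'every summand is at least 4' holds; the condition 'there are exactly 3 summands' holds.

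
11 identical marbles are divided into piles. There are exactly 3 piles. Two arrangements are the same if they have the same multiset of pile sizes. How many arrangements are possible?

10

They are:
9,1,1
8,2,1
7,3,1
7,2,2
6,4,1
6,3,2
5,5,1
5,4,2
5,3,3
4,4,3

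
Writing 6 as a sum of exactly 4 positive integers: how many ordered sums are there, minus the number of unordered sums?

8

Ordered (compositions into 4 parts): C(5,3) = 10.
Partitions of 6 into exactly 4 parts: 2.
Difference: 10 − 2 = 8.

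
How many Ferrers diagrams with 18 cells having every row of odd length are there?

A partial list (first 12 by largest part):
17 + 1
15 + 3
15 + 1 + 1 + 1
13 + 5
13 + 3 + 1 + 1
13 + 1 + 1 + 1 + 1 + 1
11 + 7
11 + 5 + 1 + 1
11 + 3 + 3 + 1
11 + 3 + 1 + 1 + 1 + 1
11 + 1 + 1 + 1 + 1 + 1 + 1 + 1
9 + 9
…and 34 more, for 46 total.

46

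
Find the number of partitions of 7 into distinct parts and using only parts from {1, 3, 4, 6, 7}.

The partitions of 7 that satisfy the conditions:
7
6, 1
4, 3
Counting gives 3.

3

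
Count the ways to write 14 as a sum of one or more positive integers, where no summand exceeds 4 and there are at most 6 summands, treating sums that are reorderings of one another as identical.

They are:
4,4,4,2
4,4,4,1,1
4,4,3,3
4,4,3,2,1
4,4,3,1,1,1
4,4,2,2,2
4,4,2,2,1,1
4,3,3,3,1
4,3,3,2,2
4,3,3,2,1,1
4,3,2,2,2,1
4,2,2,2,2,2
3,3,3,3,2
3,3,3,3,1,1
3,3,3,2,2,1
3,3,2,2,2,2
Counting gives 16.

16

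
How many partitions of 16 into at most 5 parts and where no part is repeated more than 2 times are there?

80

Direct enumeration gives 80 partitions.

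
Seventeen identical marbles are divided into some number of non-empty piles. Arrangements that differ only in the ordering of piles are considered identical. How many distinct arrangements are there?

Enumerating by decreasing first part gives 297 partitions in all.

297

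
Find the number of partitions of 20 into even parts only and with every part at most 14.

A partial list (first 12 by largest part):
14,6
14,4,2
14,2,2,2
12,8
12,6,2
12,4,4
12,4,2,2
12,2,2,2,2
10,10
10,8,2
10,6,4
10,6,2,2
…and 26 more, for 38 total.

38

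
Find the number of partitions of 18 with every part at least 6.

6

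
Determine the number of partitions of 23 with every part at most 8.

Direct enumeration gives 764 partitions.

764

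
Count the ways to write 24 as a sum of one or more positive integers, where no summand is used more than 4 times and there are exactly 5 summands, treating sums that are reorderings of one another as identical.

Systematic enumeration (by largest part, then next-largest, …) yields 164.

164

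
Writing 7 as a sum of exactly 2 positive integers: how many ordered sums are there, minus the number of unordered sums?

3

Ordered (compositions into 2 parts): C(6,1) = 6.
Unordered (partitions into 2 parts): 3.
Difference: 6 − 3 = 3.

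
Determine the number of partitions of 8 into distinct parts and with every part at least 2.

3

They are:
8
6,2
5,3
That's 3 in total.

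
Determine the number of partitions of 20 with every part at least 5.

13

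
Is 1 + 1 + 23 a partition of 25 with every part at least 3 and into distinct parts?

The parts sum to 25, and the condition 'every summand is at least 3' is violated.

No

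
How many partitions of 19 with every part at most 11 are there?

445

Enumerating by decreasing first part gives 445 partitions in all.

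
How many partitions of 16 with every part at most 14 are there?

229

Counting exhaustively, 229 partitions satisfy the conditions.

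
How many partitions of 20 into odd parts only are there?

64

There are too many to list fully; the first 12 (by largest part) are:
19, 1
17, 3
17, 1, 1, 1
15, 5
15, 3, 1, 1
15, 1, 1, 1, 1, 1
13, 7
13, 5, 1, 1
13, 3, 3, 1
13, 3, 1, 1, 1, 1
13, 1, 1, 1, 1, 1, 1, 1
11, 9
…and 52 more, for 64 total.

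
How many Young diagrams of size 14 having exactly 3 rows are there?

16

The partitions of 14 that satisfy the conditions:
1+1+12
1+2+11
1+3+10
2+2+10
1+4+9
2+3+9
1+5+8
2+4+8
3+3+8
1+6+7
2+5+7
3+4+7
2+6+6
3+5+6
4+4+6
4+5+5
That's 16 in total.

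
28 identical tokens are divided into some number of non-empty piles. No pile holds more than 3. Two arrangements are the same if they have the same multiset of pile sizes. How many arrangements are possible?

Enumerating by decreasing first part gives 80 partitions in all.

80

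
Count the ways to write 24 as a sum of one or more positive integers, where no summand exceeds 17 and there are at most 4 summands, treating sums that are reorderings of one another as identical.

Direct enumeration gives 146 partitions.

146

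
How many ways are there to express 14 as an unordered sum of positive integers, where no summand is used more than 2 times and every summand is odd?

8

Enumerating:
1 + 13
3 + 11
5 + 9
1 + 1 + 3 + 9
7 + 7
1 + 1 + 5 + 7
1 + 3 + 3 + 7
1 + 3 + 5 + 5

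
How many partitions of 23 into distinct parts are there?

104

Counting exhaustively, 104 partitions satisfy the conditions.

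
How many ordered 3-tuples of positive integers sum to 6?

10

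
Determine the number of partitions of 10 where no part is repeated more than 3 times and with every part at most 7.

Listing the qualifying partitions of 10:
7+3
7+2+1
7+1+1+1
6+4
6+3+1
6+2+2
6+2+1+1
5+5
5+4+1
5+3+2
5+3+1+1
5+2+2+1
5+2+1+1+1
4+4+2
4+4+1+1
4+3+3
4+3+2+1
4+3+1+1+1
4+2+2+2
4+2+2+1+1
3+3+3+1
3+3+2+2
3+3+2+1+1
3+2+2+2+1
3+2+2+1+1+1
That's 25 in total.

25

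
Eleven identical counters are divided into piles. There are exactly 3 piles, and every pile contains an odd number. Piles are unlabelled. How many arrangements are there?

4

They are:
1+1+9
1+3+7
1+5+5
3+3+5
Counting gives 4.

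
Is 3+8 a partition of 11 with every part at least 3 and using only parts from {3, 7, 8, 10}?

Yes

The parts sum to 11, and the condition 'every summand is at least 3' holds; the condition 'each summand belongs to {3, 7, 8, 10}' holds.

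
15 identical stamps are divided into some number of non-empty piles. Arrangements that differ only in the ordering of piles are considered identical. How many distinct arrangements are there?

176

A full systematic count gives 176.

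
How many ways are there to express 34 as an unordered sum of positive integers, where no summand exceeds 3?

114

Counting exhaustively, 114 partitions satisfy the conditions.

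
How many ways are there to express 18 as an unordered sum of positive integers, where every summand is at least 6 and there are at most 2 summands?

5

They are:
18
6+12
7+11
8+10
9+9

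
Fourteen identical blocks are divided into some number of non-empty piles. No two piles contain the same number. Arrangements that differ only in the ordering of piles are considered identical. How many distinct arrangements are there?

22

They are:
14
1 + 13
2 + 12
3 + 11
1 + 2 + 11
4 + 10
1 + 3 + 10
5 + 9
1 + 4 + 9
2 + 3 + 9
6 + 8
1 + 5 + 8
2 + 4 + 8
1 + 2 + 3 + 8
1 + 6 + 7
2 + 5 + 7
3 + 4 + 7
1 + 2 + 4 + 7
3 + 5 + 6
1 + 2 + 5 + 6
1 + 3 + 4 + 6
2 + 3 + 4 + 5
Counting gives 22.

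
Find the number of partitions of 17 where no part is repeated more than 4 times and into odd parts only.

22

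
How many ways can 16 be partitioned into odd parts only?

There are too many to list fully; the first 12 (by largest part) are:
15 + 1
13 + 3
13 + 1 + 1 + 1
11 + 5
11 + 3 + 1 + 1
11 + 1 + 1 + 1 + 1 + 1
9 + 7
9 + 5 + 1 + 1
9 + 3 + 3 + 1
9 + 3 + 1 + 1 + 1 + 1
9 + 1 + 1 + 1 + 1 + 1 + 1 + 1
7 + 7 + 1 + 1
…and 20 more, for 32 total.

32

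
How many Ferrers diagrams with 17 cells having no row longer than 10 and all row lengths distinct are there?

24

They are:
10 + 7
10 + 6 + 1
10 + 5 + 2
10 + 4 + 3
10 + 4 + 2 + 1
9 + 8
9 + 7 + 1
9 + 6 + 2
9 + 5 + 3
9 + 5 + 2 + 1
9 + 4 + 3 + 1
8 + 7 + 2
8 + 6 + 3
8 + 6 + 2 + 1
8 + 5 + 4
8 + 5 + 3 + 1
8 + 4 + 3 + 2
7 + 6 + 4
7 + 6 + 3 + 1
7 + 5 + 4 + 1
7 + 5 + 3 + 2
7 + 4 + 3 + 2 + 1
6 + 5 + 4 + 2
6 + 5 + 3 + 2 + 1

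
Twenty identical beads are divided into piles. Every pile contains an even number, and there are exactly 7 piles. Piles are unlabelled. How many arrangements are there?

3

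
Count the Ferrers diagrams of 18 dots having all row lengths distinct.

There are too many to list fully; the first 12 (by largest part) are:
18
1,17
2,16
3,15
1,2,15
4,14
1,3,14
5,13
1,4,13
2,3,13
6,12
1,5,12
…and 34 more, for 46 total.

46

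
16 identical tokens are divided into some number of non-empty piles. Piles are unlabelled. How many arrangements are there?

231

A full systematic count gives 231.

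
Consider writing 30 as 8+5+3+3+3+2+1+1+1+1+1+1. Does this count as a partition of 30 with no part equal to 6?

The parts sum to 30, and the condition 'no summand equals 6' holds.

Yes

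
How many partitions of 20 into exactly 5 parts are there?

84

There are 84 such partitions.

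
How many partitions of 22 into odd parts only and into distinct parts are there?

The partitions of 22 that satisfy the conditions:
21 + 1
19 + 3
17 + 5
15 + 7
13 + 9
13 + 5 + 3 + 1
11 + 7 + 3 + 1
9 + 7 + 5 + 1
That's 8 in total.

8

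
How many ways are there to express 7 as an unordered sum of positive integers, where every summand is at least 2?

The partitions of 7 that satisfy the conditions:
7
5 + 2
4 + 3
3 + 2 + 2

4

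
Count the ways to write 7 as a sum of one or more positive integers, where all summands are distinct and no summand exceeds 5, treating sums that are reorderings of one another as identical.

They are:
5 + 2
4 + 3
4 + 2 + 1
Counting gives 3.

3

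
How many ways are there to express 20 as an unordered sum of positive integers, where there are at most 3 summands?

44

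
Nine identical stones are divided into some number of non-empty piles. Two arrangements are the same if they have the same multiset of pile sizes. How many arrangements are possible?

There are too many to list fully; the first 12 (by largest part) are:
9
8+1
7+2
7+1+1
6+3
6+2+1
6+1+1+1
5+4
5+3+1
5+2+2
5+2+1+1
5+1+1+1+1
…and 18 more, for 30 total.

30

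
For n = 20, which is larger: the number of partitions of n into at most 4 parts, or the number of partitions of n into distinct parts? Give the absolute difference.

44

Partitions of 20 into at most 4 parts: 108.
Partitions of 20 into distinct parts: 64.
|108 − 64| = 44.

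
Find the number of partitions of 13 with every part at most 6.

71

Enumerating by decreasing first part gives 71 partitions in all.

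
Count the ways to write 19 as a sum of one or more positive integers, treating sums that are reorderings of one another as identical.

490

A full systematic count gives 490.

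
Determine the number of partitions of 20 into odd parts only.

There are too many to list fully; the first 12 (by largest part) are:
1, 19
3, 17
1, 1, 1, 17
5, 15
1, 1, 3, 15
1, 1, 1, 1, 1, 15
7, 13
1, 1, 5, 13
1, 3, 3, 13
1, 1, 1, 1, 3, 13
1, 1, 1, 1, 1, 1, 1, 13
9, 11
…and 52 more, for 64 total.

64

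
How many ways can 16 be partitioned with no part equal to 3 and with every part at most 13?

126

Counting exhaustively, 126 partitions satisfy the conditions.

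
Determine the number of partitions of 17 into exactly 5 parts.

47

A partial list (first 12 by largest part):
13,1,1,1,1
12,2,1,1,1
11,3,1,1,1
11,2,2,1,1
10,4,1,1,1
10,3,2,1,1
10,2,2,2,1
9,5,1,1,1
9,4,2,1,1
9,3,3,1,1
9,3,2,2,1
9,2,2,2,2
…and 35 more, for 47 total.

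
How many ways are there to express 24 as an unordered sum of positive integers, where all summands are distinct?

Counting exhaustively, 122 partitions satisfy the conditions.

122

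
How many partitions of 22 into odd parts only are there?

A full systematic count gives 89.

89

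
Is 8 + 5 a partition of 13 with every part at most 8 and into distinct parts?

The parts sum to 13, and the condition 'no summand exceeds 8' holds; the condition 'all summands are distinct' holds.

Yes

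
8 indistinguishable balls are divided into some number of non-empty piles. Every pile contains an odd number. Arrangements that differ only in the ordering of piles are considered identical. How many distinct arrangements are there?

They are:
7, 1
5, 3
5, 1, 1, 1
3, 3, 1, 1
3, 1, 1, 1, 1, 1
1, 1, 1, 1, 1, 1, 1, 1

6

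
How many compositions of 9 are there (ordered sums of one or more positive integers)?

The number of compositions of n is 2^(n−1); here 2^8 = 256.

256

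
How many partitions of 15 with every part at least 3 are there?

17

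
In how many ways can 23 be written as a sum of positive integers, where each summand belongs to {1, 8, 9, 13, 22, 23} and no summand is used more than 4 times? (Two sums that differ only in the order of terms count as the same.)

The partitions of 23 that satisfy the conditions:
23
1,22
1,9,13
1,1,8,13

4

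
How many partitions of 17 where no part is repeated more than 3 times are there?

A full systematic count gives 166.

166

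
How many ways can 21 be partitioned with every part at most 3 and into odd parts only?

8

Listing the qualifying partitions of 21:
3 + 3 + 3 + 3 + 3 + 3 + 3
1 + 1 + 1 + 3 + 3 + 3 + 3 + 3 + 3
1 + 1 + 1 + 1 + 1 + 1 + 3 + 3 + 3 + 3 + 3
1 + 1 + 1 + 1 + 1 + 1 + 1 + 1 + 1 + 3 + 3 + 3 + 3
1 + 1 + 1 + 1 + 1 + 1 + 1 + 1 + 1 + 1 + 1 + 1 + 3 + 3 + 3
1 + 1 + 1 + 1 + 1 + 1 + 1 + 1 + 1 + 1 + 1 + 1 + 1 + 1 + 1 + 3 + 3
1 + 1 + 1 + 1 + 1 + 1 + 1 + 1 + 1 + 1 + 1 + 1 + 1 + 1 + 1 + 1 + 1 + 1 + 3
1 + 1 + 1 + 1 + 1 + 1 + 1 + 1 + 1 + 1 + 1 + 1 + 1 + 1 + 1 + 1 + 1 + 1 + 1 + 1 + 1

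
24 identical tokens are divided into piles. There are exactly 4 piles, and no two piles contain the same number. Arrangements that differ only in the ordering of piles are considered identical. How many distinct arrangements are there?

47

A partial list (first 12 by largest part):
18,3,2,1
17,4,2,1
16,5,2,1
16,4,3,1
15,6,2,1
15,5,3,1
15,4,3,2
14,7,2,1
14,6,3,1
14,5,4,1
14,5,3,2
13,8,2,1
…and 35 more, for 47 total.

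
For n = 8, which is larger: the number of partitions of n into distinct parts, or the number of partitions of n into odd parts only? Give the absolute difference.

Partitions of 8 into distinct parts: 6.
Partitions of 8 into odd parts only: 6.
|6 − 6| = 0.

0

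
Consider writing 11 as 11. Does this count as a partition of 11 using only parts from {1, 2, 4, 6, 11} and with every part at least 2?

The parts sum to 11, and the condition 'each summand belongs to {1, 2, 4, 6, 11}' holds; the condition 'every summand is at least 2' holds.

Yes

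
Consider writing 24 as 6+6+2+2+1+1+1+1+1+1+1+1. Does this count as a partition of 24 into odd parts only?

The parts sum to 24, and the condition 'every summand is odd' is violated.

No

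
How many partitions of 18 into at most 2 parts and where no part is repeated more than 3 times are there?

They are:
18
17,1
16,2
15,3
14,4
13,5
12,6
11,7
10,8
9,9
Counting gives 10.

10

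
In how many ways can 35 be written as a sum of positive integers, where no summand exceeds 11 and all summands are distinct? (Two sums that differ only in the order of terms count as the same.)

69

There are too many to list fully; the first 12 (by largest part) are:
5+9+10+11
1+4+9+10+11
2+3+9+10+11
6+8+10+11
1+5+8+10+11
2+4+8+10+11
1+2+3+8+10+11
1+6+7+10+11
2+5+7+10+11
3+4+7+10+11
1+2+4+7+10+11
3+5+6+10+11
…and 57 more, for 69 total.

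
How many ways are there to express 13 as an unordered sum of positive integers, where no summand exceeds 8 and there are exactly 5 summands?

17

The partitions of 13 that satisfy the conditions:
8,2,1,1,1
7,3,1,1,1
7,2,2,1,1
6,4,1,1,1
6,3,2,1,1
6,2,2,2,1
5,5,1,1,1
5,4,2,1,1
5,3,3,1,1
5,3,2,2,1
5,2,2,2,2
4,4,3,1,1
4,4,2,2,1
4,3,3,2,1
4,3,2,2,2
3,3,3,3,1
3,3,3,2,2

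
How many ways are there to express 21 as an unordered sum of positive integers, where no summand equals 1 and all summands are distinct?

41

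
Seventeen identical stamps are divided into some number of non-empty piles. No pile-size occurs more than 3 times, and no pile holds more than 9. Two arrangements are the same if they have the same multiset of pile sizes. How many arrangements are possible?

128

Enumerating by decreasing first part gives 128 partitions in all.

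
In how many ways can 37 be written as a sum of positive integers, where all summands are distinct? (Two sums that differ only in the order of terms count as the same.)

A full systematic count gives 760.

760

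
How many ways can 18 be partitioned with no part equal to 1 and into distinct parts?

25

They are:
18
16+2
15+3
14+4
13+5
13+3+2
12+6
12+4+2
11+7
11+5+2
11+4+3
10+8
10+6+2
10+5+3
9+7+2
9+6+3
9+5+4
9+4+3+2
8+7+3
8+6+4
8+5+3+2
7+6+5
7+6+3+2
7+5+4+2
6+5+4+3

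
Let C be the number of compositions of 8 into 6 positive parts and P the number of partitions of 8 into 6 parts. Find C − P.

Ordered (compositions into 6 parts): C(7,5) = 21.
Unordered (partitions into 6 parts): 2.
Difference: 21 − 2 = 19.

19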